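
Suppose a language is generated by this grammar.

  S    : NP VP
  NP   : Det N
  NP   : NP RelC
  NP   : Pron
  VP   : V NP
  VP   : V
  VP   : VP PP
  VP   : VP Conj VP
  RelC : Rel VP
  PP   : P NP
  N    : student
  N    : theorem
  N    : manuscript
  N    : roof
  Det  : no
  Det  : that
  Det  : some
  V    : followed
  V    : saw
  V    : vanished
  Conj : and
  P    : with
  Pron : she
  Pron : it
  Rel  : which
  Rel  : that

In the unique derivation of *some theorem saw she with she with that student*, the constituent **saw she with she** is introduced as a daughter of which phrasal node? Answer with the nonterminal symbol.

[S [NP [Det some] [N theorem]] [VP [VP [VP [V saw] [NP [Pron she]]] [PP [P with] [NP [Pron she]]]] [PP [P with] [NP [Det that] [N student]]]]]
The span 'saw she with she' is the VP node built by VP → VP PP.
Its mother is the VP built by VP → VP PP.

VP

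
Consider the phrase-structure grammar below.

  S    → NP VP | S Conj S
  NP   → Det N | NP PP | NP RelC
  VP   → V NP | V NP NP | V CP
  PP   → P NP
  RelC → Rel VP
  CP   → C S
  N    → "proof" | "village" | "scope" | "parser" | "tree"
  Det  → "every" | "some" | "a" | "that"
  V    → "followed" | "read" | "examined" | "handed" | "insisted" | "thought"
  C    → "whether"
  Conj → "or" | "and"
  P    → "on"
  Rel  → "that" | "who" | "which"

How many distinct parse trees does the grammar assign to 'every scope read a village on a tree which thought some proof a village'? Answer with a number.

4

Two of the 4 distinct bracketings:
[S [NP [Det every] [N scope]] [VP [V read] [NP [NP [Det a] [N village]] [PP [P on] [NP [NP [Det a] [N tree]] [RelC [Rel which] [VP [V thought] [NP [Det some] [N proof]] [NP [Det a] [N village]]]]]]]]]
[S [NP [Det every] [N scope]] [VP [V read] [NP [NP [NP [Det a] [N village]] [PP [P on] [NP [Det a] [N tree]]]] [RelC [Rel which] [VP [V thought] [NP [Det some] [N proof]] [NP [Det a] [N village]]]]]]]
The trees differ in how a recursive rule is bracketed over the same span.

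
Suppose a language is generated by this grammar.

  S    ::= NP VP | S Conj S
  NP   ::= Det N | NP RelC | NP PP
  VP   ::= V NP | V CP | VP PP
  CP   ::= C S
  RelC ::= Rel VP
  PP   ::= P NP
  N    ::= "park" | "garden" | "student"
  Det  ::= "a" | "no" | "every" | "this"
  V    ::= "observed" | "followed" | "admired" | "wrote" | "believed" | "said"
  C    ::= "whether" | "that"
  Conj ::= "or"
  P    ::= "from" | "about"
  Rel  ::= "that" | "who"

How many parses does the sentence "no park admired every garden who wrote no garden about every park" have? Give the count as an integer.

4

Two of the 4 distinct bracketings:
[S [NP [Det no] [N park]] [VP [V admired] [NP [NP [Det every] [N garden]] [RelC [Rel who] [VP [V wrote] [NP [NP [Det no] [N garden]] [PP [P about] [NP [Det every] [N park]]]]]]]]]
[S [NP [Det no] [N park]] [VP [V admired] [NP [NP [Det every] [N garden]] [RelC [Rel who] [VP [VP [V wrote] [NP [Det no] [N garden]]] [PP [P about] [NP [Det every] [N park]]]]]]]]
The difference turns on whether NP → NP PP is used at the relevant span, versus an alternative expansion of NP.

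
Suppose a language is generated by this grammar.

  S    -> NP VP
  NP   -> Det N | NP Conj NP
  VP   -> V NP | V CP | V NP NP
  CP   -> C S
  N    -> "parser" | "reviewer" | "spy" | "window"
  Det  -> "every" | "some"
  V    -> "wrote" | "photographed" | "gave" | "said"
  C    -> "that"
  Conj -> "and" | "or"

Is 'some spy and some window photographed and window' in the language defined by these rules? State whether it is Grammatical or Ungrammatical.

Ungrammatical

A V word can never sit immediately before a Conj word in any string this grammar generates, so the substring 'photographed and' rules out a derivation.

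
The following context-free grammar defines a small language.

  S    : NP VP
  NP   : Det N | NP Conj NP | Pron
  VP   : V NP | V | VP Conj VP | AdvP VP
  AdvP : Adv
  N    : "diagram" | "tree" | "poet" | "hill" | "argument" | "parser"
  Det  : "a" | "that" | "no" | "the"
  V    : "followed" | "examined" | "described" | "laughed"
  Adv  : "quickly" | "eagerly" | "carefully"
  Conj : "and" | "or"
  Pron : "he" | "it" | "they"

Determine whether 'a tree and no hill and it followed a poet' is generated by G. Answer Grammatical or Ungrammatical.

Grammatical

S
  NP
    NP
      Det: a
      N: tree
    Conj: and
    NP
      NP
        Det: no
        N: hill
      Conj: and
      NP
        Pron: it
  VP
    V: followed
    NP
      Det: a
      N: poet
The bracketing above is licensed at every node by one of the given productions, with S at the root.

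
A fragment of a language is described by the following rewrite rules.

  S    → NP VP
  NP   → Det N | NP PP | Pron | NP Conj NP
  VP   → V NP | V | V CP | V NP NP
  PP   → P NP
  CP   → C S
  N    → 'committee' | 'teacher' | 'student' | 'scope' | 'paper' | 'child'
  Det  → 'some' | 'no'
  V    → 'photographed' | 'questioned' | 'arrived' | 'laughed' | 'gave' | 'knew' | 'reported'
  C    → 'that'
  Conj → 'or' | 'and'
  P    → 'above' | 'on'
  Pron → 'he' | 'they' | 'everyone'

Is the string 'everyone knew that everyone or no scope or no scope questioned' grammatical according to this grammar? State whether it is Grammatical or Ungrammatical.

Grammatical

[S [NP [Pron everyone]] [VP [V knew] [CP [C that] [S [NP [NP [Pron everyone]] [Conj or] [NP [NP [Det no] [N scope]] [Conj or] [NP [Det no] [N scope]]]] [VP [V questioned]]]]]]
Each bracket corresponds to one application of a listed rule, so the string is derivable from S.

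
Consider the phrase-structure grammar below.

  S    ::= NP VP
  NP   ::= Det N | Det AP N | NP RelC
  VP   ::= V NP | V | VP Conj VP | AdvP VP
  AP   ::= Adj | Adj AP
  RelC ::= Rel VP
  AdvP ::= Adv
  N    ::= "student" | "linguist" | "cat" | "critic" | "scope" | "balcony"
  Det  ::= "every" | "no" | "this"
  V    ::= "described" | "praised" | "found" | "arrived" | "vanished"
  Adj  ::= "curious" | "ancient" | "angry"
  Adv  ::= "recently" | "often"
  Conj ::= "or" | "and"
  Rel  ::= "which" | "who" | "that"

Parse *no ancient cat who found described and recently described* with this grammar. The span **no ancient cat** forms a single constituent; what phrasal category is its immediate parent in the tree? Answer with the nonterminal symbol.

[S [NP [NP [Det no] [AP [Adj ancient]] [N cat]] [RelC [Rel who] [VP [V found]]]] [VP [VP [V described]] [Conj and] [VP [AdvP [Adv recently]] [VP [V described]]]]]
The span 'no ancient cat' is the NP node built by NP → Det AP N.
Its mother is the NP built by NP → NP RelC.

NP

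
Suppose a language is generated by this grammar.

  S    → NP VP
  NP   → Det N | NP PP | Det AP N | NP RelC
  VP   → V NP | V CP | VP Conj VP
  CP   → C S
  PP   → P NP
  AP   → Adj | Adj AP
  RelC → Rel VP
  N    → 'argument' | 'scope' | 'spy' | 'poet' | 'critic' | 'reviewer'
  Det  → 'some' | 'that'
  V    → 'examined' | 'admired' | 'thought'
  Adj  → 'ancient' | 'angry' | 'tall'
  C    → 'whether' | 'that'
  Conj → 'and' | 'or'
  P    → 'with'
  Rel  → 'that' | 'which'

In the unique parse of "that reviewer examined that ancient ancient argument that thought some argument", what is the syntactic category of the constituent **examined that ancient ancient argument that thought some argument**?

S
  NP
    Det: that
    N: reviewer
  VP
    V: examined
    NP
      NP
        Det: that
        AP
          Adj: ancient
          AP
            Adj: ancient
        N: argument
      RelC
        Rel: that
        VP
          V: thought
          NP
            Det: some
            N: argument
The span 'examined that ancient ancient argument that thought some argument' is the VP node built by VP → V NP.

VP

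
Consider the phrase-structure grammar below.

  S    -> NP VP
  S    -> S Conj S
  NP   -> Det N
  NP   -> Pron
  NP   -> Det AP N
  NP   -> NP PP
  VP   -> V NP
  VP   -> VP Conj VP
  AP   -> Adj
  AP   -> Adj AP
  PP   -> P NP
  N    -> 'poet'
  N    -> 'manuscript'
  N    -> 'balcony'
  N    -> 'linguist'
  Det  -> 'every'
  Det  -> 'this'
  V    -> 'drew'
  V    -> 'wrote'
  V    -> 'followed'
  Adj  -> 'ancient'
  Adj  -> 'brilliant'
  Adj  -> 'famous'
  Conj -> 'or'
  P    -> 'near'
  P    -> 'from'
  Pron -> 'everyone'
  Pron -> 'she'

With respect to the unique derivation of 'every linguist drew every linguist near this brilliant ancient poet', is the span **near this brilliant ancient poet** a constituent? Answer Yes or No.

[S [NP [Det every] [N linguist]] [VP [V drew] [NP [NP [Det every] [N linguist]] [PP [P near] [NP [Det this] [AP [Adj brilliant] [AP [Adj ancient]]] [N poet]]]]]]
The words 'near this brilliant ancient poet' are exhaustively dominated by a single PP node (built by PP → P NP), so they form a constituent.

Yes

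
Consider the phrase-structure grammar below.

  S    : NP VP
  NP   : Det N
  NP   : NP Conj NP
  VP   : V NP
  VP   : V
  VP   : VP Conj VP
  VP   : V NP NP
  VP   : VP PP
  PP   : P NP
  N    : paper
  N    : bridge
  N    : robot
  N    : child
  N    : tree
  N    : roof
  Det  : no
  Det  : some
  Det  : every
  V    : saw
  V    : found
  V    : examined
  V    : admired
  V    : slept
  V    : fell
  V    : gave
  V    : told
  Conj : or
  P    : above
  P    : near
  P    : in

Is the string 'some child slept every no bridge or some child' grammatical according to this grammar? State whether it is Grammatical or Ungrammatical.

Ungrammatical

A Det word can never sit immediately before a Det word in any string this grammar generates, so the substring 'every no' rules out a derivation.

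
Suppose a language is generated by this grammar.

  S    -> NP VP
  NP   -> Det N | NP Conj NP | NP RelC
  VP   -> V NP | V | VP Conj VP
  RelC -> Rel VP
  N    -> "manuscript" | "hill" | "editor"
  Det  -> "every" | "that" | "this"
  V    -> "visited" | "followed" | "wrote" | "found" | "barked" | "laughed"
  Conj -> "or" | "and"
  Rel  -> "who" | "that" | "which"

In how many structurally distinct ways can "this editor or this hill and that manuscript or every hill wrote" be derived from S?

Two of the 5 distinct bracketings:
[S [NP [NP [Det this] [N editor]] [Conj or] [NP [NP [Det this] [N hill]] [Conj and] [NP [NP [Det that] [N manuscript]] [Conj or] [NP [Det every] [N hill]]]]] [VP [V wrote]]]
[S [NP [NP [Det this] [N editor]] [Conj or] [NP [NP [NP [Det this] [N hill]] [Conj and] [NP [Det that] [N manuscript]]] [Conj or] [NP [Det every] [N hill]]]] [VP [V wrote]]]
The trees differ in how a recursive rule is bracketed over the same span.

5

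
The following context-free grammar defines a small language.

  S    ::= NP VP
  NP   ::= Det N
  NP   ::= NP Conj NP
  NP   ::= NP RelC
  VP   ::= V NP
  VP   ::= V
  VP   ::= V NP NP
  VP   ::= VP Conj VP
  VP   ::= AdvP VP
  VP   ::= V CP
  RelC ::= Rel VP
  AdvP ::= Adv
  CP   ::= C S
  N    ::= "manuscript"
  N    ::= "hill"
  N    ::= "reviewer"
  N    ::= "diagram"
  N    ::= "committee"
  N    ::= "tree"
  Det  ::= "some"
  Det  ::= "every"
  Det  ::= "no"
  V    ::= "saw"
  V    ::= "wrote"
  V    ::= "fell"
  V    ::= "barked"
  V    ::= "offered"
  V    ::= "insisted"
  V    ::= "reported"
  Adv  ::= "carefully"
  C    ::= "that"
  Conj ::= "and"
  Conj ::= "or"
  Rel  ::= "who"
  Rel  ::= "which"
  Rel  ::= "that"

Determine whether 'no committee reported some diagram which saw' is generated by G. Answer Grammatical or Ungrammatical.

S
  NP
    Det: no
    N: committee
  VP
    V: reported
    NP
      NP
        Det: some
        N: diagram
      RelC
        Rel: which
        VP
          V: saw
Every word is introduced by a lexical rule and the phrasal rules combine the resulting categories into a single S.

Grammatical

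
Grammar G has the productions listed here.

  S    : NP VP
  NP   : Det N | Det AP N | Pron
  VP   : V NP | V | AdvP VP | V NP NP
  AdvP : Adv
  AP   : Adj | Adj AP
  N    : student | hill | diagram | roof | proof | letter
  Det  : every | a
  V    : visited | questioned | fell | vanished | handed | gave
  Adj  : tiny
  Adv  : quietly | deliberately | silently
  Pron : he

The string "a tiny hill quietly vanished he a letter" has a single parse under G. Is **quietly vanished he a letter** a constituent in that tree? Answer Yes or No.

Yes

[S [NP [Det a] [AP [Adj tiny]] [N hill]] [VP [AdvP [Adv quietly]] [VP [V vanished] [NP [Pron he]] [NP [Det a] [N letter]]]]]
The words 'quietly vanished he a letter' are exhaustively dominated by a single VP node (built by VP → AdvP VP), so they form a constituent.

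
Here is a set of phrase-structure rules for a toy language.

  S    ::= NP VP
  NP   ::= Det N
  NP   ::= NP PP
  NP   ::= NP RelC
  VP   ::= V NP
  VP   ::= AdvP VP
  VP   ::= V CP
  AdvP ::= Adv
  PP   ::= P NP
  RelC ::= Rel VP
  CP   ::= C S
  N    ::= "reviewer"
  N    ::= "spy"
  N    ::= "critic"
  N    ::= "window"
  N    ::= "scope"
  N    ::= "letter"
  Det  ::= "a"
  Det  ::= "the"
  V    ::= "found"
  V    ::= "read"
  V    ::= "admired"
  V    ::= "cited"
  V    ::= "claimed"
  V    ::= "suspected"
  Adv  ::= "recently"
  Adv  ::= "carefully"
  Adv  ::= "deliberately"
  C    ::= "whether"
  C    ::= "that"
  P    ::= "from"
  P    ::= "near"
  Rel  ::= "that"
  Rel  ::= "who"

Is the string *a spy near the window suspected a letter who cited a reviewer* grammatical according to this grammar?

Grammatical

[S [NP [NP [Det a] [N spy]] [PP [P near] [NP [Det the] [N window]]]] [VP [V suspected] [NP [NP [Det a] [N letter]] [RelC [Rel who] [VP [V cited] [NP [Det a] [N reviewer]]]]]]]
Each bracket corresponds to one application of a listed rule, so the string is derivable from S.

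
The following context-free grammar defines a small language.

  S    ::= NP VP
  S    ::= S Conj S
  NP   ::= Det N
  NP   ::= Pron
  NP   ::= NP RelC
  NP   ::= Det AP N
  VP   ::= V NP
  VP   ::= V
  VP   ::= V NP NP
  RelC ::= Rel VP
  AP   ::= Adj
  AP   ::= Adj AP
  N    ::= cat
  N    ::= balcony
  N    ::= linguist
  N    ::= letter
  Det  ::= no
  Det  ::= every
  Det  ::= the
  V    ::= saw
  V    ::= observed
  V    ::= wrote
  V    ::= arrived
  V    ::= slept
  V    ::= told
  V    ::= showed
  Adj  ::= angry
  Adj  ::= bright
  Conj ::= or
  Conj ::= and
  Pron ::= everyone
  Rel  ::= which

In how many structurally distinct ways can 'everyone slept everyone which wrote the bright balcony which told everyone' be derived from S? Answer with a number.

Two of the 6 distinct bracketings:
[S [NP [Pron everyone]] [VP [V slept] [NP [NP [Pron everyone]] [RelC [Rel which] [VP [V wrote] [NP [NP [Det the] [AP [Adj bright]] [N balcony]] [RelC [Rel which] [VP [V told] [NP [Pron everyone]]]]]]]]]]
[S [NP [Pron everyone]] [VP [V slept] [NP [NP [Pron everyone]] [RelC [Rel which] [VP [V wrote] [NP [NP [Det the] [AP [Adj bright]] [N balcony]] [RelC [Rel which] [VP [V told]]]] [NP [Pron everyone]]]]]]]
The difference turns on whether VP → V is used at the relevant span, versus an alternative expansion of VP.

6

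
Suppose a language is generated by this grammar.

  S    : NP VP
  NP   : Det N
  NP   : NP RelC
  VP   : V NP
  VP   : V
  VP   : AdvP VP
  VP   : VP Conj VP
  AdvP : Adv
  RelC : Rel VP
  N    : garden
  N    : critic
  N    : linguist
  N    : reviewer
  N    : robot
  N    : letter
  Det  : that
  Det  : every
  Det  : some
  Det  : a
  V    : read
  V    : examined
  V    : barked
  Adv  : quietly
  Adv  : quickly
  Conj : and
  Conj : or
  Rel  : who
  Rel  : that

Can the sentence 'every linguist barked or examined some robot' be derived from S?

S
  NP
    Det: every
    N: linguist
  VP
    VP
      V: barked
    Conj: or
    VP
      V: examined
      NP
        Det: some
        N: robot
Every word is introduced by a lexical rule and the phrasal rules combine the resulting categories into a single S.

Grammatical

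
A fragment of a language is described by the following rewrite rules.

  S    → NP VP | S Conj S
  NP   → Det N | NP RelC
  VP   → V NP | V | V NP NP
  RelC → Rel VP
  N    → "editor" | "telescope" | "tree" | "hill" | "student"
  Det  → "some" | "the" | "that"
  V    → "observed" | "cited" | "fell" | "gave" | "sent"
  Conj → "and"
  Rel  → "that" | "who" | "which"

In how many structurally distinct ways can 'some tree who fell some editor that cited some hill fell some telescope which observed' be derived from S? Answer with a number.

3

Two of the 3 distinct bracketings:
[S [NP [NP [Det some] [N tree]] [RelC [Rel who] [VP [V fell] [NP [NP [Det some] [N editor]] [RelC [Rel that] [VP [V cited] [NP [Det some] [N hill]]]]]]]] [VP [V fell] [NP [NP [Det some] [N telescope]] [RelC [Rel which] [VP [V observed]]]]]]
[S [NP [NP [Det some] [N tree]] [RelC [Rel who] [VP [V fell] [NP [NP [Det some] [N editor]] [RelC [Rel that] [VP [V cited]]]] [NP [Det some] [N hill]]]]] [VP [V fell] [NP [NP [Det some] [N telescope]] [RelC [Rel which] [VP [V observed]]]]]]
The difference turns on whether VP → V NP NP is used at the relevant span, versus an alternative expansion of VP.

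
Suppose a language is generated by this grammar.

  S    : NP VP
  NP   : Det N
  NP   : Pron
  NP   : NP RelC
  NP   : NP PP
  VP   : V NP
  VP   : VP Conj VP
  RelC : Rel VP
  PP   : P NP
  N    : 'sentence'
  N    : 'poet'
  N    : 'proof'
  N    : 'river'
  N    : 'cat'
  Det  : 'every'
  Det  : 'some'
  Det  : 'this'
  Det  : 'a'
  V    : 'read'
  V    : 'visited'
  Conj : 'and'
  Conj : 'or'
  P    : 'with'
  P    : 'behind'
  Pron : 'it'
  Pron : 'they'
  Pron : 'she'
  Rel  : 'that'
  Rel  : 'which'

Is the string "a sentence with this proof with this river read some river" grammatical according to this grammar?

[S [NP [NP [Det a] [N sentence]] [PP [P with] [NP [NP [Det this] [N proof]] [PP [P with] [NP [Det this] [N river]]]]]] [VP [V read] [NP [Det some] [N river]]]]
The bracketing above is licensed at every node by one of the given productions, with S at the root.

Grammatical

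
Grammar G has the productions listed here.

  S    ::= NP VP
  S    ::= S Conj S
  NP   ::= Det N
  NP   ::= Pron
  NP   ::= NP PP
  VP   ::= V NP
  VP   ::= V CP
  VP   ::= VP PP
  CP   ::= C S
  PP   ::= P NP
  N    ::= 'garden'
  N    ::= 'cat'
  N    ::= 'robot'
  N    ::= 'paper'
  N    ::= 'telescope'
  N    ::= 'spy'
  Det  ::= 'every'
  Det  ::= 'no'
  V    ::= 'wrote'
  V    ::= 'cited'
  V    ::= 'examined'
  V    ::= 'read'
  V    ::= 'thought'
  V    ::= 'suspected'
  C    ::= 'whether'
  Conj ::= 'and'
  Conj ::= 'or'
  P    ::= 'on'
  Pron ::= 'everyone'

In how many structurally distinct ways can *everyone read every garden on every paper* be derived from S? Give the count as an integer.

The two bracketings:
[S [NP [Pron everyone]] [VP [V read] [NP [NP [Det every] [N garden]] [PP [P on] [NP [Det every] [N paper]]]]]]
[S [NP [Pron everyone]] [VP [VP [V read] [NP [Det every] [N garden]]] [PP [P on] [NP [Det every] [N paper]]]]]
The difference turns on whether NP → NP PP is used at the relevant span, versus an alternative expansion of NP.

2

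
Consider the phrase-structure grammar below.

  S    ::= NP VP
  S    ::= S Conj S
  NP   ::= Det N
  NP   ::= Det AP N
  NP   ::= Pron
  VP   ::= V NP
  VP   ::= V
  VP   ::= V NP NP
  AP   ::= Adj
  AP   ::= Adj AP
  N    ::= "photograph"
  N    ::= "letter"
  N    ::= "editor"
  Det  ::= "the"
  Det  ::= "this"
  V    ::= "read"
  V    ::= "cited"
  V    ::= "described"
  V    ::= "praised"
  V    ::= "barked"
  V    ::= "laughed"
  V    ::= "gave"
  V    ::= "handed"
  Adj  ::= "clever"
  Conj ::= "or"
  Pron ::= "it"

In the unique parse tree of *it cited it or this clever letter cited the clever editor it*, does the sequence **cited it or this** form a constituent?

No

[S [S [NP [Pron it]] [VP [V cited] [NP [Pron it]]]] [Conj or] [S [NP [Det this] [AP [Adj clever]] [N letter]] [VP [V cited] [NP [Det the] [AP [Adj clever]] [N editor]] [NP [Pron it]]]]]
The smallest constituent containing 'cited it or this' is the S spanning 'it cited it or this clever letter cited the clever editor it'; no single node in the tree dominates exactly the given words.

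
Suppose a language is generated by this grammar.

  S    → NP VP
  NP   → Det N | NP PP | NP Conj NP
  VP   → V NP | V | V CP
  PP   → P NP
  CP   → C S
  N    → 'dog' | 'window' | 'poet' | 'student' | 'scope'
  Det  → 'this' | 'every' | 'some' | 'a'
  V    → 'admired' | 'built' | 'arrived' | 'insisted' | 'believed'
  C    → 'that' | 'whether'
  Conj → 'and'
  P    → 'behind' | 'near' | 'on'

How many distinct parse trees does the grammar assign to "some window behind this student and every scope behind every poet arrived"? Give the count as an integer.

5

Two of the 5 distinct bracketings:
[S [NP [NP [Det some] [N window]] [PP [P behind] [NP [NP [NP [Det this] [N student]] [Conj and] [NP [Det every] [N scope]]] [PP [P behind] [NP [Det every] [N poet]]]]]] [VP [V arrived]]]
[S [NP [NP [Det some] [N window]] [PP [P behind] [NP [NP [Det this] [N student]] [Conj and] [NP [NP [Det every] [N scope]] [PP [P behind] [NP [Det every] [N poet]]]]]]] [VP [V arrived]]]
The trees differ in how a recursive rule is bracketed over the same span.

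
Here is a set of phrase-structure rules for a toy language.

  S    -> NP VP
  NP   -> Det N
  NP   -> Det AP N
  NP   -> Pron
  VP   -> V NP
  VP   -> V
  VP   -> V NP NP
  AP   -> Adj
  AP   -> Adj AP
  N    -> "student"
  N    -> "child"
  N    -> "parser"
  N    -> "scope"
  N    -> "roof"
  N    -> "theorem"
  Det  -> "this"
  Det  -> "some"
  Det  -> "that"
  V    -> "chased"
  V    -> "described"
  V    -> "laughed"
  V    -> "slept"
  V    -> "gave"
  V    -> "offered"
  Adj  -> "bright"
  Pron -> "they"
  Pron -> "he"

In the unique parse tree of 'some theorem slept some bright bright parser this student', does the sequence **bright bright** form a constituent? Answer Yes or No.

[S [NP [Det some] [N theorem]] [VP [V slept] [NP [Det some] [AP [Adj bright] [AP [Adj bright]]] [N parser]] [NP [Det this] [N student]]]]
The words 'bright bright' are exhaustively dominated by a single AP node (built by AP → Adj AP), so they form a constituent.

Yes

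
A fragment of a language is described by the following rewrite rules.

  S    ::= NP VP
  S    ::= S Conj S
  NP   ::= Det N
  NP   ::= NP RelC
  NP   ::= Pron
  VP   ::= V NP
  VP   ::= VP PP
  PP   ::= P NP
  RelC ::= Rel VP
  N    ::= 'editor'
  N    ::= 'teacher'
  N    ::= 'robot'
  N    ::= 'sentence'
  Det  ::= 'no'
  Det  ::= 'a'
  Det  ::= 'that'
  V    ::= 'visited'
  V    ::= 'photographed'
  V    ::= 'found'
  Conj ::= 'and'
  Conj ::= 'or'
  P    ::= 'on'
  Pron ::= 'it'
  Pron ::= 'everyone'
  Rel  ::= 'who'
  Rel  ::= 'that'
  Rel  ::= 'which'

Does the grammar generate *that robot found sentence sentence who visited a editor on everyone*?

Ungrammatical

A V word can never sit immediately before an N word in any string this grammar generates, so the substring 'found sentence' rules out a derivation.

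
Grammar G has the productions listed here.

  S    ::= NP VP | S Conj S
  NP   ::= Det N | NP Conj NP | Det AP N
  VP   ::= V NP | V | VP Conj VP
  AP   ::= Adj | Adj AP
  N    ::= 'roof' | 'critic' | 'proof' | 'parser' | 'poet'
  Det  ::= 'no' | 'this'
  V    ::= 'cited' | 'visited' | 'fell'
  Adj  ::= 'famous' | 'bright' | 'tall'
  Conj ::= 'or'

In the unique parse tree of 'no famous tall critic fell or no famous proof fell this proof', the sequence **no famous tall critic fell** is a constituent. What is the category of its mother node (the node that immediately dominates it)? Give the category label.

S

[S [S [NP [Det no] [AP [Adj famous] [AP [Adj tall]]] [N critic]] [VP [V fell]]] [Conj or] [S [NP [Det no] [AP [Adj famous]] [N proof]] [VP [V fell] [NP [Det this] [N proof]]]]]
The span 'no famous tall critic fell' is the S node built by S → NP VP.
Its mother is the S built by S → S Conj S.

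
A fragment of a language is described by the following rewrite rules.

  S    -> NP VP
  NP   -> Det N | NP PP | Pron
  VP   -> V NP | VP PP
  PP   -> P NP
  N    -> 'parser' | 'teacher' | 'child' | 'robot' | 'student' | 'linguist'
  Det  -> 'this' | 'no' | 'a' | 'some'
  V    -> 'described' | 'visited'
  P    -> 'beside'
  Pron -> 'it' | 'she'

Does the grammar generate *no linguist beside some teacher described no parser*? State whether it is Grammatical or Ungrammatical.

Grammatical

[S [NP [NP [Det no] [N linguist]] [PP [P beside] [NP [Det some] [N teacher]]]] [VP [V described] [NP [Det no] [N parser]]]]
The bracketing above is licensed at every node by one of the given productions, with S at the root.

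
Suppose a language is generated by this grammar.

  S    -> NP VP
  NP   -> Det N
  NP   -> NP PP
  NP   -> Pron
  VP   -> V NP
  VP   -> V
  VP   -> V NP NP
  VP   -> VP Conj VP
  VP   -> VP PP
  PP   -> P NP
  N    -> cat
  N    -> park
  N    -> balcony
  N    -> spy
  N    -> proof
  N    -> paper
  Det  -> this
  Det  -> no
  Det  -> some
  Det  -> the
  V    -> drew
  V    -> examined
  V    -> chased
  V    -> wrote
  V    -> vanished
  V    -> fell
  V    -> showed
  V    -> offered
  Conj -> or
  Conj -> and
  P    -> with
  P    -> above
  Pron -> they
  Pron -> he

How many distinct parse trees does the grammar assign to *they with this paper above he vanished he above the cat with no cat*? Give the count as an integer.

10

Two of the 10 distinct bracketings:
[S [NP [NP [Pron they]] [PP [P with] [NP [NP [Det this] [N paper]] [PP [P above] [NP [Pron he]]]]]] [VP [V vanished] [NP [NP [Pron he]] [PP [P above] [NP [NP [Det the] [N cat]] [PP [P with] [NP [Det no] [N cat]]]]]]]]
[S [NP [NP [Pron they]] [PP [P with] [NP [NP [Det this] [N paper]] [PP [P above] [NP [Pron he]]]]]] [VP [V vanished] [NP [NP [NP [Pron he]] [PP [P above] [NP [Det the] [N cat]]]] [PP [P with] [NP [Det no] [N cat]]]]]]
The trees differ in how a recursive rule is bracketed over the same span.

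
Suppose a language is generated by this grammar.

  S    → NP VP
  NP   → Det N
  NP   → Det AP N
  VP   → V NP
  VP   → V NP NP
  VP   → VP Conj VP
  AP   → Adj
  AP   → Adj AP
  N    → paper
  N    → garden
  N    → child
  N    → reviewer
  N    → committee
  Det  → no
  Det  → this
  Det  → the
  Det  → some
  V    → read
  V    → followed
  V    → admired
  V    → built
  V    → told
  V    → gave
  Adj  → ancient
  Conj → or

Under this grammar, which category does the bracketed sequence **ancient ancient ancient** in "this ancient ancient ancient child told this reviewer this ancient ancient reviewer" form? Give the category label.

AP

S
  NP
    Det: this
    AP
      Adj: ancient
      AP
        Adj: ancient
        AP
          Adj: ancient
    N: child
  VP
    V: told
    NP
      Det: this
      N: reviewer
    NP
      Det: this
      AP
        Adj: ancient
        AP
          Adj: ancient
      N: reviewer
The span 'ancient ancient ancient' is the AP node built by AP → Adj AP.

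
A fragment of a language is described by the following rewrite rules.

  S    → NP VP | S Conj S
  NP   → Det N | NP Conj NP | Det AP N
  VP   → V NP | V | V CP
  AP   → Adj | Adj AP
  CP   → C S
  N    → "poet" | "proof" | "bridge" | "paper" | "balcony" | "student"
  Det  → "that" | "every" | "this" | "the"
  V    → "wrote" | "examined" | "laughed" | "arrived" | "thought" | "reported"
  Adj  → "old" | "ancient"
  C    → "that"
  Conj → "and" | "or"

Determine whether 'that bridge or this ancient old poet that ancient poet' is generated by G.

Ungrammatical

An N word can never sit immediately before a C/Det word in any string this grammar generates, so the substring 'poet that' rules out a derivation.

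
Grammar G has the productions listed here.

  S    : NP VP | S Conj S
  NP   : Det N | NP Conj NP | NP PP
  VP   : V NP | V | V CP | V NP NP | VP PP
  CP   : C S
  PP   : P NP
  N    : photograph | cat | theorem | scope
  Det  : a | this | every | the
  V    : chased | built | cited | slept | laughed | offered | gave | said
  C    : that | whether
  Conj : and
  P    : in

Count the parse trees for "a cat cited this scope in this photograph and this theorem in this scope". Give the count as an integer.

10

Two of the 10 distinct bracketings:
[S [NP [Det a] [N cat]] [VP [V cited] [NP [NP [NP [Det this] [N scope]] [PP [P in] [NP [Det this] [N photograph]]]] [Conj and] [NP [NP [Det this] [N theorem]] [PP [P in] [NP [Det this] [N scope]]]]]]]
[S [NP [Det a] [N cat]] [VP [V cited] [NP [NP [Det this] [N scope]] [PP [P in] [NP [NP [Det this] [N photograph]] [Conj and] [NP [NP [Det this] [N theorem]] [PP [P in] [NP [Det this] [N scope]]]]]]]]]
The trees differ in how a recursive rule is bracketed over the same span.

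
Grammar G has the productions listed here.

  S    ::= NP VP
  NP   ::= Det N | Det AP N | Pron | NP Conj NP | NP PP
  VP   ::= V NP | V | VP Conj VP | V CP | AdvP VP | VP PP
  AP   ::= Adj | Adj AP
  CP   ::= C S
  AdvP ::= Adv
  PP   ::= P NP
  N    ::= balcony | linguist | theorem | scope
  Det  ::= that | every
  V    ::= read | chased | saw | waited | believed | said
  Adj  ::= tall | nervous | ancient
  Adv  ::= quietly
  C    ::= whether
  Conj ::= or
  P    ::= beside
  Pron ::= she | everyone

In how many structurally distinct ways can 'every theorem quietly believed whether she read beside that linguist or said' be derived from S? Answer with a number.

Two of the 6 distinct bracketings:
[S [NP [Det every] [N theorem]] [VP [VP [AdvP [Adv quietly]] [VP [V believed] [CP [C whether] [S [NP [Pron she]] [VP [VP [V read]] [PP [P beside] [NP [Det that] [N linguist]]]]]]]] [Conj or] [VP [V said]]]]
[S [NP [Det every] [N theorem]] [VP [VP [AdvP [Adv quietly]] [VP [VP [V believed] [CP [C whether] [S [NP [Pron she]] [VP [V read]]]]] [PP [P beside] [NP [Det that] [N linguist]]]]] [Conj or] [VP [V said]]]]
The trees differ in how a recursive rule is bracketed over the same span.

6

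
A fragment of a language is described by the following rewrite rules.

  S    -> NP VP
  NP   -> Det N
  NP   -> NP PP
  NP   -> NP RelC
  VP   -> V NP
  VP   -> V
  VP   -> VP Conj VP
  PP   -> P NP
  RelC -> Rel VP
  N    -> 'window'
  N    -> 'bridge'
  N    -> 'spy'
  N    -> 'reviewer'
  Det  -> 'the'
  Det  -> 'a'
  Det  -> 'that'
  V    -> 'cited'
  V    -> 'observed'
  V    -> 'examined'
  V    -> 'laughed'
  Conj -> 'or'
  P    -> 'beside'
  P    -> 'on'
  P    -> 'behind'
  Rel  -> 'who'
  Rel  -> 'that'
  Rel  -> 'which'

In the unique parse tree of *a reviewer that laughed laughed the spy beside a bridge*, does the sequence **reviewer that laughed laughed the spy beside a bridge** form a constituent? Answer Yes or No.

No

[S [NP [NP [Det a] [N reviewer]] [RelC [Rel that] [VP [V laughed]]]] [VP [V laughed] [NP [NP [Det the] [N spy]] [PP [P beside] [NP [Det a] [N bridge]]]]]]
The smallest constituent containing 'reviewer that laughed laughed the spy beside a bridge' is the S spanning 'a reviewer that laughed laughed the spy beside a bridge'; no single node in the tree dominates exactly the given words.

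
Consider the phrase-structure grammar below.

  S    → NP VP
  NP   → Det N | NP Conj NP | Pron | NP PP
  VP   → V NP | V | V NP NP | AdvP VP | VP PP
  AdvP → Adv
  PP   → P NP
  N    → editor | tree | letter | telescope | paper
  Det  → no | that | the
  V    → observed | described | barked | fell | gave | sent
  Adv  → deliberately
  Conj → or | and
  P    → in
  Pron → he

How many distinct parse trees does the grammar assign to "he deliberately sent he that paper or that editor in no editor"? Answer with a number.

Two of the 4 distinct bracketings:
[S [NP [Pron he]] [VP [AdvP [Adv deliberately]] [VP [V sent] [NP [Pron he]] [NP [NP [Det that] [N paper]] [Conj or] [NP [NP [Det that] [N editor]] [PP [P in] [NP [Det no] [N editor]]]]]]]]
[S [NP [Pron he]] [VP [AdvP [Adv deliberately]] [VP [V sent] [NP [Pron he]] [NP [NP [NP [Det that] [N paper]] [Conj or] [NP [Det that] [N editor]]] [PP [P in] [NP [Det no] [N editor]]]]]]]
The trees differ in how a recursive rule is bracketed over the same span.

4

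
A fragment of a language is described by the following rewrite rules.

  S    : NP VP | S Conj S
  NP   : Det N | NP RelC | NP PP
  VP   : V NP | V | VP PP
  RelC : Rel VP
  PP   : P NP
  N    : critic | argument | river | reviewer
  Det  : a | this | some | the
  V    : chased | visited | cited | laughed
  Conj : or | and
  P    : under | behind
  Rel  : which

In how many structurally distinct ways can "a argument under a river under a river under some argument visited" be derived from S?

5

Two of the 5 distinct bracketings:
[S [NP [NP [Det a] [N argument]] [PP [P under] [NP [NP [Det a] [N river]] [PP [P under] [NP [NP [Det a] [N river]] [PP [P under] [NP [Det some] [N argument]]]]]]]] [VP [V visited]]]
[S [NP [NP [Det a] [N argument]] [PP [P under] [NP [NP [NP [Det a] [N river]] [PP [P under] [NP [Det a] [N river]]]] [PP [P under] [NP [Det some] [N argument]]]]]] [VP [V visited]]]
The trees differ in how a recursive rule is bracketed over the same span.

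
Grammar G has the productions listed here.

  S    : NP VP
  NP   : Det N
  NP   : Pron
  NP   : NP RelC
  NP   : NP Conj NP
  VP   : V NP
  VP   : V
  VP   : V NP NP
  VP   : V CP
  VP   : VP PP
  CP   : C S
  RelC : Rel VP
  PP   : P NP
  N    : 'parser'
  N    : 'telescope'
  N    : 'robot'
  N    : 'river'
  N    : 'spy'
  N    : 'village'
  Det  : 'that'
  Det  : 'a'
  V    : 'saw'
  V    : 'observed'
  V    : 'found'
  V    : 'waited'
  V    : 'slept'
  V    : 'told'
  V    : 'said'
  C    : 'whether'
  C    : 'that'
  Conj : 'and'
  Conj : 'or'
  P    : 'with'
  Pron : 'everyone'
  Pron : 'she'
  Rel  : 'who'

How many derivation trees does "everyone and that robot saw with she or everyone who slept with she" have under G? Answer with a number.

4

Two of the 4 distinct bracketings:
[S [NP [NP [Pron everyone]] [Conj and] [NP [Det that] [N robot]]] [VP [VP [V saw]] [PP [P with] [NP [NP [NP [Pron she]] [Conj or] [NP [Pron everyone]]] [RelC [Rel who] [VP [VP [V slept]] [PP [P with] [NP [Pron she]]]]]]]]]
[S [NP [NP [Pron everyone]] [Conj and] [NP [Det that] [N robot]]] [VP [VP [V saw]] [PP [P with] [NP [NP [Pron she]] [Conj or] [NP [NP [Pron everyone]] [RelC [Rel who] [VP [VP [V slept]] [PP [P with] [NP [Pron she]]]]]]]]]]
The trees differ in how a recursive rule is bracketed over the same span.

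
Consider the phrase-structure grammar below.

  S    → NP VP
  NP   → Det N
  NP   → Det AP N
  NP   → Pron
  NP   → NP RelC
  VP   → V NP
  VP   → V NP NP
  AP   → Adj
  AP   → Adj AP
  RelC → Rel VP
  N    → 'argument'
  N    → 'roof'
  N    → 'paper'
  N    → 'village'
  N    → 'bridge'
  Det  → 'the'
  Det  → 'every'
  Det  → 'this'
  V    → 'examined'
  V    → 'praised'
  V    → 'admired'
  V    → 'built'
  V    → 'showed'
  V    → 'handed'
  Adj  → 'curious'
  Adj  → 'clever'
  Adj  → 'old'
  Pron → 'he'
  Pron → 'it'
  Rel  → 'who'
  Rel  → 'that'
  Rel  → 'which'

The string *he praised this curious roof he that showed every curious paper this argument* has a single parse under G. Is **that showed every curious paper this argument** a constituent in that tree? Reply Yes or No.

Yes

[S [NP [Pron he]] [VP [V praised] [NP [Det this] [AP [Adj curious]] [N roof]] [NP [NP [Pron he]] [RelC [Rel that] [VP [V showed] [NP [Det every] [AP [Adj curious]] [N paper]] [NP [Det this] [N argument]]]]]]]
The words 'that showed every curious paper this argument' are exhaustively dominated by a single RelC node (built by RelC → Rel VP), so they form a constituent.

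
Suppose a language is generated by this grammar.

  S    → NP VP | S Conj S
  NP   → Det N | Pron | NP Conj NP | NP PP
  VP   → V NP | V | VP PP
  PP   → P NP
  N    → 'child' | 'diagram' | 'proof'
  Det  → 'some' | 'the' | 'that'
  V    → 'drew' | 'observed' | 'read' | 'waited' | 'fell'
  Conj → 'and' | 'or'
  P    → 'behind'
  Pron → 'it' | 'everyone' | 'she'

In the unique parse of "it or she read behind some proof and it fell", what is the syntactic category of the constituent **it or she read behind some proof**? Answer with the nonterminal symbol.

S

[S [S [NP [NP [Pron it]] [Conj or] [NP [Pron she]]] [VP [VP [V read]] [PP [P behind] [NP [Det some] [N proof]]]]] [Conj and] [S [NP [Pron it]] [VP [V fell]]]]
The span 'it or she read behind some proof' is the S node built by S → NP VP.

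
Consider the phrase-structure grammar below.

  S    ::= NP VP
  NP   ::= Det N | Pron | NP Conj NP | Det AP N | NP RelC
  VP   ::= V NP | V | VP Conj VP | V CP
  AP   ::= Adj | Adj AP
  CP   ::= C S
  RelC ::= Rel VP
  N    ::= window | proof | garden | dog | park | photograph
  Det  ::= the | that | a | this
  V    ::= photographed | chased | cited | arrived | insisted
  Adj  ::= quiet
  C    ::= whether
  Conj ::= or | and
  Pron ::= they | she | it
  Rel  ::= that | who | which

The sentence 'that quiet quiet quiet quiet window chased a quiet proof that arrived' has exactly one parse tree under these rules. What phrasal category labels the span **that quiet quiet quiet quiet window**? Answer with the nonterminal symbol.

NP

S
  NP
    Det: that
    AP
      Adj: quiet
      AP
        Adj: quiet
        AP
          Adj: quiet
          AP
            Adj: quiet
    N: window
  VP
    V: chased
    NP
      NP
        Det: a
        AP
          Adj: quiet
        N: proof
      RelC
        Rel: that
        VP
          V: arrived
The span 'that quiet quiet quiet quiet window' is the NP node built by NP → Det AP N.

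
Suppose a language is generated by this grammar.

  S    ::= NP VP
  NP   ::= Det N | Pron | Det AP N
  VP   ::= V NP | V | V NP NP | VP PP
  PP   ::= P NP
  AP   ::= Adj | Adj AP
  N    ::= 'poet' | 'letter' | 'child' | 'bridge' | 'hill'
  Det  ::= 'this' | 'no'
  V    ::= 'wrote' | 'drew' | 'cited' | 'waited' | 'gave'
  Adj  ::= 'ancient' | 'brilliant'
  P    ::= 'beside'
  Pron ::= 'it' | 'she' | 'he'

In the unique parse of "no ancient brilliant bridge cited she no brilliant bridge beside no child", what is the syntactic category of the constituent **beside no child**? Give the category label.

PP

[S [NP [Det no] [AP [Adj ancient] [AP [Adj brilliant]]] [N bridge]] [VP [VP [V cited] [NP [Pron she]] [NP [Det no] [AP [Adj brilliant]] [N bridge]]] [PP [P beside] [NP [Det no] [N child]]]]]
The span 'beside no child' is the PP node built by PP → P NP.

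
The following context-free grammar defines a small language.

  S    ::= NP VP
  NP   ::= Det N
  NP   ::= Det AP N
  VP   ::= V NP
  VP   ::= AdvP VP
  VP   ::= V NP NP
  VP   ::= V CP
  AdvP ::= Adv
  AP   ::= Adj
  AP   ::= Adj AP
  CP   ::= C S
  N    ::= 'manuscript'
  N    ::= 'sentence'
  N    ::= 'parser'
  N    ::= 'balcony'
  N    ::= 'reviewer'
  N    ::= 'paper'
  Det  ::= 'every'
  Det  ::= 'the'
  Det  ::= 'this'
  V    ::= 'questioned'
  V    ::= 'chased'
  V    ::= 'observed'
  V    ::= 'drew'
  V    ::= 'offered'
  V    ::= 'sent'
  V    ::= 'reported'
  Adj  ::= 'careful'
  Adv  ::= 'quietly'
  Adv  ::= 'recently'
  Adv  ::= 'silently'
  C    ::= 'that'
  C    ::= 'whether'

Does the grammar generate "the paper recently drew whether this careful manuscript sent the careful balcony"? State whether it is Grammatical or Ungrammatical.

[S [NP [Det the] [N paper]] [VP [AdvP [Adv recently]] [VP [V drew] [CP [C whether] [S [NP [Det this] [AP [Adj careful]] [N manuscript]] [VP [V sent] [NP [Det the] [AP [Adj careful]] [N balcony]]]]]]]]
The bracketing above is licensed at every node by one of the given productions, with S at the root.

Grammatical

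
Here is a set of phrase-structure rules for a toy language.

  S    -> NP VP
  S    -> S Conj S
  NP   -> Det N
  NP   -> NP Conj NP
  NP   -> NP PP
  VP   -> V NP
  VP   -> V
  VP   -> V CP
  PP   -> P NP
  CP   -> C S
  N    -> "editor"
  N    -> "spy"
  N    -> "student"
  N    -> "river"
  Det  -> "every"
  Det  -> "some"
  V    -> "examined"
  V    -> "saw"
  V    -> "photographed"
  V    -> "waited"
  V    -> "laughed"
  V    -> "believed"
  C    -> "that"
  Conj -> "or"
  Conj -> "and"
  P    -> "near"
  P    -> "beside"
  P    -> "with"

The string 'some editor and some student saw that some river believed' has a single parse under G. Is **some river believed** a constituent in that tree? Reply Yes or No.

Yes

[S [NP [NP [Det some] [N editor]] [Conj and] [NP [Det some] [N student]]] [VP [V saw] [CP [C that] [S [NP [Det some] [N river]] [VP [V believed]]]]]]
The words 'some river believed' are exhaustively dominated by a single S node (built by S → NP VP), so they form a constituent.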